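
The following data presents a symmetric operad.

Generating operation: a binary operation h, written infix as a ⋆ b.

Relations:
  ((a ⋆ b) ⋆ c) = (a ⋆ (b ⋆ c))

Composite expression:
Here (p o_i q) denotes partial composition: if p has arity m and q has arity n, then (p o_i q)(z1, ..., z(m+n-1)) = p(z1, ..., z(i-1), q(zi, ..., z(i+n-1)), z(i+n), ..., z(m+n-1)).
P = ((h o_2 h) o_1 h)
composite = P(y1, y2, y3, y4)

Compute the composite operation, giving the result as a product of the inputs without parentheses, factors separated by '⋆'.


y1 ⋆ y2 ⋆ y3 ⋆ y4


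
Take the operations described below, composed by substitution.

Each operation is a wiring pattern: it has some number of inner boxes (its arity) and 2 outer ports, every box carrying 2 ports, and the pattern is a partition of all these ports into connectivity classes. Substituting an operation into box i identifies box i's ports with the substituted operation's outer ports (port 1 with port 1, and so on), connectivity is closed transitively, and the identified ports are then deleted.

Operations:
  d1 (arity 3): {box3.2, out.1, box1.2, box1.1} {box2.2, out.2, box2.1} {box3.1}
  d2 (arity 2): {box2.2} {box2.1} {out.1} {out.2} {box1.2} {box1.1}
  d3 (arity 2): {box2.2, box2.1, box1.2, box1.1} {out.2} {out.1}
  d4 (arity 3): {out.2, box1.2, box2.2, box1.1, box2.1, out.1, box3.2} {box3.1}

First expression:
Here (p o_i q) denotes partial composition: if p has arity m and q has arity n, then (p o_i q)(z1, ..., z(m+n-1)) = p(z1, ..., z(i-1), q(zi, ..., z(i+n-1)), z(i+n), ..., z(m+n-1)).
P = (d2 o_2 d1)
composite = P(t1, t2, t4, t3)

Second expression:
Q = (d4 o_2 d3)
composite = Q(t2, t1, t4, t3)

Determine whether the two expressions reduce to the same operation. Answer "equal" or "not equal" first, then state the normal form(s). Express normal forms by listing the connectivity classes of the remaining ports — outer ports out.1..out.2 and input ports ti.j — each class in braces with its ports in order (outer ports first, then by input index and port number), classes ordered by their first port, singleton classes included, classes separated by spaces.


not equal; first: {out.1} {out.2} {t1.1} {t1.2} {t2.1, t2.2, t3.2} {t3.1} {t4.1, t4.2}; second: {out.1, out.2, t2.1, t2.2, t3.2} {t1.1, t1.2, t4.1, t4.2} {t3.1}

The first expression reduces to {out.1} {out.2} {t1.1} {t1.2} {t2.1, t2.2, t3.2} {t3.1} {t4.1, t4.2}
The second expression reduces to {out.1, out.2, t2.1, t2.2, t3.2} {t1.1, t1.2, t4.1, t4.2} {t3.1}
They disagree, so not equal.


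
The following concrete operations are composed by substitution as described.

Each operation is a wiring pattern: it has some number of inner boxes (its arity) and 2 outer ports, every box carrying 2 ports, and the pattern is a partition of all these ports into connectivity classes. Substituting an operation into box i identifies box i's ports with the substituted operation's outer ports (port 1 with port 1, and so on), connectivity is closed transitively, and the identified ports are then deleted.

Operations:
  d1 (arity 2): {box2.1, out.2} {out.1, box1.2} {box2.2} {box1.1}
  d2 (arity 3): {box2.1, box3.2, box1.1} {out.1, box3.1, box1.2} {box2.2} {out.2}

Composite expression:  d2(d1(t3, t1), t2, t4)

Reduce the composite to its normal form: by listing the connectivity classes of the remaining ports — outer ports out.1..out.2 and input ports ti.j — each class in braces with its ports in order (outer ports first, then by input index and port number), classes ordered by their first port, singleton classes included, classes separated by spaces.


{out.1, t1.1, t4.1} {out.2} {t1.2} {t2.1, t3.2, t4.2} {t2.2} {t3.1}

Two ports join when wires chain via d2-identified ports.
d1 over (t3, t1) gives {out.1, t3.2} {out.2, t1.1} {t1.2} {t3.1}, out.j being that stage's outer ports
d2 over (t3, t1, t2, t4) gives {out.1, t1.1, t4.1} {out.2} {t1.2} {t2.1, t3.2, t4.2} {t2.2} {t3.1}, out.j being that stage's outer ports


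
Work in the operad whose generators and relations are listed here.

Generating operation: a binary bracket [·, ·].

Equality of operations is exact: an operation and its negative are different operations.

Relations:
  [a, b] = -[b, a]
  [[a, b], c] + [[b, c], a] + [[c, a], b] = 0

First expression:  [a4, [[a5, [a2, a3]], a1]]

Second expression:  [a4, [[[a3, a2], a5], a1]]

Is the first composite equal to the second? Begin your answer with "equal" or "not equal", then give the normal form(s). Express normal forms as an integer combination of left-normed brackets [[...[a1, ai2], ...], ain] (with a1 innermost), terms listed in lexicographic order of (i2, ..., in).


equal; both compose to -[[[[a1, a2], a3], a5], a4] + [[[[a1, a3], a2], a5], a4] + [[[[a1, a5], a2], a3], a4] - [[[[a1, a5], a3], a2], a4]


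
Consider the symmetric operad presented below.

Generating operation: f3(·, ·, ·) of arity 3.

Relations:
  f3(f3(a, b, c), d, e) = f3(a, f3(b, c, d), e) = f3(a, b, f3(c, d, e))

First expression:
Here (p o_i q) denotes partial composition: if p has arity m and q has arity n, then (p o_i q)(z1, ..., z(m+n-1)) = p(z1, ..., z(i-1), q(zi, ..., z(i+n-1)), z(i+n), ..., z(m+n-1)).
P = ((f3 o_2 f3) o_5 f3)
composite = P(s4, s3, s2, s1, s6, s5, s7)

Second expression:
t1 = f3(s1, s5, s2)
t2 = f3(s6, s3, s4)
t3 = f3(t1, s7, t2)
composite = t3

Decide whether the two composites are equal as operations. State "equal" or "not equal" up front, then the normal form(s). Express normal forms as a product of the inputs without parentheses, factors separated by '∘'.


not equal; the first gives s4 ∘ s3 ∘ s2 ∘ s1 ∘ s6 ∘ s5 ∘ s7 and the second s1 ∘ s5 ∘ s2 ∘ s7 ∘ s6 ∘ s3 ∘ s4

In normal form, the first expression is s4 ∘ s3 ∘ s2 ∘ s1 ∘ s6 ∘ s5 ∘ s7
In normal form, the second expression is s1 ∘ s5 ∘ s2 ∘ s7 ∘ s6 ∘ s3 ∘ s4
The forms do not match — not equal.


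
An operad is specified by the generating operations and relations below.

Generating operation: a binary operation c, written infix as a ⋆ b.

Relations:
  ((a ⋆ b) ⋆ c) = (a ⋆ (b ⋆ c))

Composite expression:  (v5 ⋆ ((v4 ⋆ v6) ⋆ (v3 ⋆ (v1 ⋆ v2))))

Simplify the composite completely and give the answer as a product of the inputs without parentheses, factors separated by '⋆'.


v5 ⋆ v4 ⋆ v6 ⋆ v3 ⋆ v1 ⋆ v2


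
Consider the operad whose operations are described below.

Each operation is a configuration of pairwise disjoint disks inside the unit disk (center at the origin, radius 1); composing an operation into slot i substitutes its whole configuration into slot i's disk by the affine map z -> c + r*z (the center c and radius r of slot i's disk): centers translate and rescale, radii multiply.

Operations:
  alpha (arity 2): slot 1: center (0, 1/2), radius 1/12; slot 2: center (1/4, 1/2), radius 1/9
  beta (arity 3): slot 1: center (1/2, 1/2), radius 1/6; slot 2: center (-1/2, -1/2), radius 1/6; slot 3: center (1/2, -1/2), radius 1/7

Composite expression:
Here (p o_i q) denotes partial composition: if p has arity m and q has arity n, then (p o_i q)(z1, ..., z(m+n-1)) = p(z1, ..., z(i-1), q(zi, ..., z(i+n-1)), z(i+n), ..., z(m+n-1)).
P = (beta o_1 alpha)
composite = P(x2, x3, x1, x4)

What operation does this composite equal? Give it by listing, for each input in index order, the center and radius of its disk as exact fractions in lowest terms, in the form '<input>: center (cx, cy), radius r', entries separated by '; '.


Affine substitution under beta: radii multiply and x-centers shift.
input x2: composing its 2 substitution steps yields center (1/2, 7/12), radius 1/72
input x3: composing its 2 substitution steps yields center (13/24, 7/12), radius 1/54
input x1: composing its 1 substitution step yields center (-1/2, -1/2), radius 1/6
input x4: composing its 1 substitution step yields center (1/2, -1/2), radius 1/7

x1: center (-1/2, -1/2), radius 1/6; x2: center (1/2, 7/12), radius 1/72; x3: center (13/24, 7/12), radius 1/54; x4: center (1/2, -1/2), radius 1/7


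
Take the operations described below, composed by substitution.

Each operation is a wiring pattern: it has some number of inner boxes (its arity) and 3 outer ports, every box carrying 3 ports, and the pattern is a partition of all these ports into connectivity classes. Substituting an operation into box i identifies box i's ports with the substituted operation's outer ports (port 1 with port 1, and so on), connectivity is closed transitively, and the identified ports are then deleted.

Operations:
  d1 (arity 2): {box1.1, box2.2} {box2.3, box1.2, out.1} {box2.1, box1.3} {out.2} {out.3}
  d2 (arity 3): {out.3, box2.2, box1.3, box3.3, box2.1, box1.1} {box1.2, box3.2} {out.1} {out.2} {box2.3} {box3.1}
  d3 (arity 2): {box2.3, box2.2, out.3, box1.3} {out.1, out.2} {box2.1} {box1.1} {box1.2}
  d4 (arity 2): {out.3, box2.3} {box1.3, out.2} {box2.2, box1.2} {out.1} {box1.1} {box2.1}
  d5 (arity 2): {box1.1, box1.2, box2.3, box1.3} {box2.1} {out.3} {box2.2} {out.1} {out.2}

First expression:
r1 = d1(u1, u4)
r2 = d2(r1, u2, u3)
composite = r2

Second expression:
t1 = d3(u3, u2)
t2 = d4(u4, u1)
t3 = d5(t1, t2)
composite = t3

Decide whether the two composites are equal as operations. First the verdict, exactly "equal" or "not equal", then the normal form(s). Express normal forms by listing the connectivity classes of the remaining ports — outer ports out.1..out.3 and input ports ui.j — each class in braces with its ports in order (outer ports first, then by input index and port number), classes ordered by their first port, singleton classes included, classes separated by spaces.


not equal; first: {out.1} {out.2} {out.3, u1.2, u2.1, u2.2, u3.3, u4.3} {u1.1, u4.2} {u1.3, u4.1} {u2.3} {u3.1} {u3.2}; second: {out.1} {out.2} {out.3} {u1.1} {u1.2, u4.2} {u1.3, u2.2, u2.3, u3.3} {u2.1} {u3.1} {u3.2} {u4.1} {u4.3}

Normal form of the first expression: {out.1} {out.2} {out.3, u1.2, u2.1, u2.2, u3.3, u4.3} {u1.1, u4.2} {u1.3, u4.1} {u2.3} {u3.1} {u3.2}
Normal form of the second expression: {out.1} {out.2} {out.3} {u1.1} {u1.2, u4.2} {u1.3, u2.2, u2.3, u3.3} {u2.1} {u3.1} {u3.2} {u4.1} {u4.3}
Distinct normal forms: not equal.


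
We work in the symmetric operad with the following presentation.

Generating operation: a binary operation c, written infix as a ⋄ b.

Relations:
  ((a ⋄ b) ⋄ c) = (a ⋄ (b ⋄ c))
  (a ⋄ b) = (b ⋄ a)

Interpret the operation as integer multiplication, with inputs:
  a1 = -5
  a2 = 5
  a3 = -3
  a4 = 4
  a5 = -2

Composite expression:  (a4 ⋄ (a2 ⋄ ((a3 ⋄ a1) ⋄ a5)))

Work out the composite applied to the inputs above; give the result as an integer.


-600

(a3 ⋄ a1) = 15
((a3 ⋄ a1) ⋄ a5) = -30
(a2 ⋄ ((a3 ⋄ a1) ⋄ a5)) = -150
(a4 ⋄ (a2 ⋄ ((a3 ⋄ a1) ⋄ a5))) = -600


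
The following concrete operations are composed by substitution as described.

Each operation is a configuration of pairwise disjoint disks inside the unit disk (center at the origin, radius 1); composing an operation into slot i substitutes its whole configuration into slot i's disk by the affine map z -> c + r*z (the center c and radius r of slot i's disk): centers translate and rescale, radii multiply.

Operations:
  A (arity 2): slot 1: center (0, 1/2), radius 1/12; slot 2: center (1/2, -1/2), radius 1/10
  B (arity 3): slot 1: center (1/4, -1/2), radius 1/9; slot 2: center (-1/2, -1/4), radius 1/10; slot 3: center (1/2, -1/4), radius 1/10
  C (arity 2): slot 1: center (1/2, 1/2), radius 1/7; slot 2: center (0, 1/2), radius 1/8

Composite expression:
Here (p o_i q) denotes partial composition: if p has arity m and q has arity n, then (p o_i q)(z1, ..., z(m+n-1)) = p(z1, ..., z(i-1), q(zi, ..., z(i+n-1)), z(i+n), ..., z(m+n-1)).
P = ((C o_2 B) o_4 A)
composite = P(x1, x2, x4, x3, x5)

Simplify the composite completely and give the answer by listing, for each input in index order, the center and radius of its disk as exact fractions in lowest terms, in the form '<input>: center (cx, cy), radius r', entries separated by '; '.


Nesting under C composes maps z -> c + r*z down each x-path.
x1: after 1 affine step, its disk has center (1/2, 1/2), radius 1/7
x2: after 2 affine steps, its disk has center (1/32, 7/16), radius 1/72
x4: after 2 affine steps, its disk has center (-1/16, 15/32), radius 1/80
x3: after 3 affine steps, its disk has center (1/16, 19/40), radius 1/960
x5: after 3 affine steps, its disk has center (11/160, 37/80), radius 1/800

x1: center (1/2, 1/2), radius 1/7; x2: center (1/32, 7/16), radius 1/72; x3: center (1/16, 19/40), radius 1/960; x4: center (-1/16, 15/32), radius 1/80; x5: center (11/160, 37/80), radius 1/800


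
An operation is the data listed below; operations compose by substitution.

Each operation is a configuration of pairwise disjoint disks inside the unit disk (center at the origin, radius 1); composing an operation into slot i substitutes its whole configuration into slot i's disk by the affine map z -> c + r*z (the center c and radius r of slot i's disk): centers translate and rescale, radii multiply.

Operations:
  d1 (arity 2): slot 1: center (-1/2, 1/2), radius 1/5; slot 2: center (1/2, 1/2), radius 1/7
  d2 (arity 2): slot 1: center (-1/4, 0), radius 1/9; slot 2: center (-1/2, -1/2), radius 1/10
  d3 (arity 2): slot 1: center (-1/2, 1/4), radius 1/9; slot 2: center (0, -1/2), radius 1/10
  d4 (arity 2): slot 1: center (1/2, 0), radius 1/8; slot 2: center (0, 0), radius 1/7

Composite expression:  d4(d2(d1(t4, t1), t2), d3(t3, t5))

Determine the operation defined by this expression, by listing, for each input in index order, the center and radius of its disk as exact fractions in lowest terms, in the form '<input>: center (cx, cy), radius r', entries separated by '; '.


t1: center (137/288, 1/144), radius 1/504; t2: center (7/16, -1/16), radius 1/80; t3: center (-1/14, 1/28), radius 1/63; t4: center (133/288, 1/144), radius 1/360; t5: center (0, -1/14), radius 1/70

Only the slot chain above each t matters under d4; compose those maps.
tracing t4 down its 3-map path: center (133/288, 1/144), radius 1/360
tracing t1 down its 3-map path: center (137/288, 1/144), radius 1/504
tracing t2 down its 2-map path: center (7/16, -1/16), radius 1/80
tracing t3 down its 2-map path: center (-1/14, 1/28), radius 1/63
tracing t5 down its 2-map path: center (0, -1/14), radius 1/70


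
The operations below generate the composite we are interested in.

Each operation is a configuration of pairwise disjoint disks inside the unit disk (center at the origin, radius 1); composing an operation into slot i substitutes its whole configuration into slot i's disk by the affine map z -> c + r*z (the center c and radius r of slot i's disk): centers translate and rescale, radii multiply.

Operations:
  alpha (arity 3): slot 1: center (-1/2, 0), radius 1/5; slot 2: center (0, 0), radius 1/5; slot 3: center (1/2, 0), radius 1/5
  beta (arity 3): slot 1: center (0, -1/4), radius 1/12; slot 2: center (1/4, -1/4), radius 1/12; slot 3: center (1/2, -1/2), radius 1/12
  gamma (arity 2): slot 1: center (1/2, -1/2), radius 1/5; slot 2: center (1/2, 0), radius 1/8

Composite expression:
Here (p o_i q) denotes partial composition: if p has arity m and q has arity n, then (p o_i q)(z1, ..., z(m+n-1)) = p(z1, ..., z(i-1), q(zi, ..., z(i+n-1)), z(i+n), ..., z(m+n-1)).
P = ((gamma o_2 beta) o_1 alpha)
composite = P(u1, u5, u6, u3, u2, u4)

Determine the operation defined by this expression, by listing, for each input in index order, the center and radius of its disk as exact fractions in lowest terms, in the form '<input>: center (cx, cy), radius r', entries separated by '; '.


Each u-disk chains the slot maps above it in gamma; radii multiply.
input u1: composing its 2 substitution steps yields center (2/5, -1/2), radius 1/25
input u5: composing its 2 substitution steps yields center (1/2, -1/2), radius 1/25
input u6: composing its 2 substitution steps yields center (3/5, -1/2), radius 1/25
input u3: composing its 2 substitution steps yields center (1/2, -1/32), radius 1/96
input u2: composing its 2 substitution steps yields center (17/32, -1/32), radius 1/96
input u4: composing its 2 substitution steps yields center (9/16, -1/16), radius 1/96

u1: center (2/5, -1/2), radius 1/25; u2: center (17/32, -1/32), radius 1/96; u3: center (1/2, -1/32), radius 1/96; u4: center (9/16, -1/16), radius 1/96; u5: center (1/2, -1/2), radius 1/25; u6: center (3/5, -1/2), radius 1/25


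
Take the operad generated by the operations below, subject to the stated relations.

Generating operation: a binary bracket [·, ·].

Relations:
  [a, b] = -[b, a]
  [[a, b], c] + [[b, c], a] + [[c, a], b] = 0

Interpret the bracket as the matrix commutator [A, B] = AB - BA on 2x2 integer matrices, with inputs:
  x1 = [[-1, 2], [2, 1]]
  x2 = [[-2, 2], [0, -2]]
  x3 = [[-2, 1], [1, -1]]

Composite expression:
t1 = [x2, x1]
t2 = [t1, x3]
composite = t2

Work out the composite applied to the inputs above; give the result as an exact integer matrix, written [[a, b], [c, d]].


[x2, x1] = [[4, 4], [0, -4]]
[[x2, x1], x3] = [[4, 12], [-8, -4]]

[[4, 12], [-8, -4]]


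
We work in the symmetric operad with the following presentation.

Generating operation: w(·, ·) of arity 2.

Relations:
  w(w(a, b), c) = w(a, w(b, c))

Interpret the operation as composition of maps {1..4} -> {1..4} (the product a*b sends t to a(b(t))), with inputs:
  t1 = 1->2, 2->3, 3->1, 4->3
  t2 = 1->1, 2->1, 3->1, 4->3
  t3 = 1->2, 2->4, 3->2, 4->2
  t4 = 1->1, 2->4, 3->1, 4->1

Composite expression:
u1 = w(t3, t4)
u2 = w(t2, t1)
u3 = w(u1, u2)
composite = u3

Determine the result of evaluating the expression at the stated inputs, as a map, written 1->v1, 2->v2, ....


1->2, 2->2, 3->2, 4->2


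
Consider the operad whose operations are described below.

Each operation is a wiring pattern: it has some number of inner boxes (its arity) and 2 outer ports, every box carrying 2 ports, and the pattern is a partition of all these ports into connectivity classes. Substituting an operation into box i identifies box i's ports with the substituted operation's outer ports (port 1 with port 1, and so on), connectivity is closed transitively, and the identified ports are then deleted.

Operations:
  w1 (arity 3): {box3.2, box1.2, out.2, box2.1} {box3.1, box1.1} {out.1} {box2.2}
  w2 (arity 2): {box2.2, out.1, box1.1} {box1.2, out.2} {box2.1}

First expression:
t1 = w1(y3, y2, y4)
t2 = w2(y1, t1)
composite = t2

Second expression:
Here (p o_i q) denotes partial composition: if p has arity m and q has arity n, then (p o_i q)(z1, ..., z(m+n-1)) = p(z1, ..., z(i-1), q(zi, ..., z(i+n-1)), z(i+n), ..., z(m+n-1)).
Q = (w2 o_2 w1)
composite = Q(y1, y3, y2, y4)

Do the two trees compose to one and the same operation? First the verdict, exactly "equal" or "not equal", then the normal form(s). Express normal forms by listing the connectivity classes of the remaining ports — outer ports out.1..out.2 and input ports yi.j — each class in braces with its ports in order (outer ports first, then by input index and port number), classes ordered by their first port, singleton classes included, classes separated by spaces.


In normal form, the first expression is {out.1, y1.1, y2.1, y3.2, y4.2} {out.2, y1.2} {y2.2} {y3.1, y4.1}
In normal form, the second expression is {out.1, y1.1, y2.1, y3.2, y4.2} {out.2, y1.2} {y2.2} {y3.1, y4.1}
Same normal form: equal.

equal — both sides give {out.1, y1.1, y2.1, y3.2, y4.2} {out.2, y1.2} {y2.2} {y3.1, y4.1}


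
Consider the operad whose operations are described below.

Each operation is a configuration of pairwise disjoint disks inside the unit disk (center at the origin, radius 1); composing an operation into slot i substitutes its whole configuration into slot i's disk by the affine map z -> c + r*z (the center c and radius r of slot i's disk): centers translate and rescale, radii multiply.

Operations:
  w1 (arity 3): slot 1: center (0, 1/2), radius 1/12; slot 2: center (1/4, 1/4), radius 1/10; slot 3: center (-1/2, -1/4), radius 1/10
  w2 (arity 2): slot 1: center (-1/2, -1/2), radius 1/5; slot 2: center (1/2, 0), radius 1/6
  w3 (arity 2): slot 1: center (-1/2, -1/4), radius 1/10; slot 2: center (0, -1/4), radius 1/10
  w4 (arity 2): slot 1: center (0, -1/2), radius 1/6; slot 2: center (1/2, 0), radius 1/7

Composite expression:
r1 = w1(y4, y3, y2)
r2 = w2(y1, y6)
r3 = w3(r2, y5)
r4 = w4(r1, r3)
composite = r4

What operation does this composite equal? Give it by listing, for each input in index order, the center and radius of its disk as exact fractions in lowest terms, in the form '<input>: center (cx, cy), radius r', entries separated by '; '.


Below w4, radii multiply path by path; the y-disk centers shift.
input y4: composing its 2 substitution steps yields center (0, -5/12), radius 1/72
input y3: composing its 2 substitution steps yields center (1/24, -11/24), radius 1/60
input y2: composing its 2 substitution steps yields center (-1/12, -13/24), radius 1/60
input y1: composing its 3 substitution steps yields center (59/140, -3/70), radius 1/350
input y6: composing its 3 substitution steps yields center (61/140, -1/28), radius 1/420
input y5: composing its 2 substitution steps yields center (1/2, -1/28), radius 1/70

y1: center (59/140, -3/70), radius 1/350; y2: center (-1/12, -13/24), radius 1/60; y3: center (1/24, -11/24), radius 1/60; y4: center (0, -5/12), radius 1/72; y5: center (1/2, -1/28), radius 1/70; y6: center (61/140, -1/28), radius 1/420


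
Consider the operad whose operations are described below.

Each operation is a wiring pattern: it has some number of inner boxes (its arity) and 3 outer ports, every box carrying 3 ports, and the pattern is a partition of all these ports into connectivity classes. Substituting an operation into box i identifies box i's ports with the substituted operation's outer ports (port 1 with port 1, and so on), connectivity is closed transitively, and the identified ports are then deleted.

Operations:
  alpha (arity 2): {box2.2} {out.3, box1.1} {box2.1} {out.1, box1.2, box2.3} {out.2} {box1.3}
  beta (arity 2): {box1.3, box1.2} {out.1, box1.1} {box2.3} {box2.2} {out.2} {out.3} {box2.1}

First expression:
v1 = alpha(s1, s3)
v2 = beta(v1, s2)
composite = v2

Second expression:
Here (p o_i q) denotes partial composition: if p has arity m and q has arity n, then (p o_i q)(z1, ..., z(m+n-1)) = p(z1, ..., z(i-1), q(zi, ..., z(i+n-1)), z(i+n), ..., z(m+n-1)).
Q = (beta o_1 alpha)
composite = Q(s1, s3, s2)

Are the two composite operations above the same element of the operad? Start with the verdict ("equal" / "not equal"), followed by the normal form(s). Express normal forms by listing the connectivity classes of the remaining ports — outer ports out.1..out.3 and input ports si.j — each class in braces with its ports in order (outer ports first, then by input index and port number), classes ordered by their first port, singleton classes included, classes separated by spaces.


In normal form, the first expression is {out.1, s1.2, s3.3} {out.2} {out.3} {s1.1} {s1.3} {s2.1} {s2.2} {s2.3} {s3.1} {s3.2}
In normal form, the second expression is {out.1, s1.2, s3.3} {out.2} {out.3} {s1.1} {s1.3} {s2.1} {s2.2} {s2.3} {s3.1} {s3.2}
Both agree, so they are equal.

equal: each reduces to {out.1, s1.2, s3.3} {out.2} {out.3} {s1.1} {s1.3} {s2.1} {s2.2} {s2.3} {s3.1} {s3.2}


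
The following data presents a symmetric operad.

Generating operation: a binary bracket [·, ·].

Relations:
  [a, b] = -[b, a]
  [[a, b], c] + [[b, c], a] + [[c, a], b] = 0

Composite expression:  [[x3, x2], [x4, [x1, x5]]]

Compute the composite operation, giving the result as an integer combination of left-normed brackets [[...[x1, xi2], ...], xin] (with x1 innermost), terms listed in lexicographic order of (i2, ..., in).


-[[[[x1, x5], x4], x2], x3] + [[[[x1, x5], x4], x3], x2]

Antisymmetry and Jacobi reduce to x1-anchored left-normed brackets.
Composite bracket: [[x3, x2], [x4, [x1, x5]]]
Under [a, b] = ab - ba we get 16 signed associative words (2^4 = 16).
Words beginning with x1 determine it all:
  x1x5x4x2x3 appears with sign -1, giving the term -[[[[x1, x5], x4], x2], x3]
  x1x5x4x3x2 appears with sign +1, giving the term +[[[[x1, x5], x4], x3], x2]


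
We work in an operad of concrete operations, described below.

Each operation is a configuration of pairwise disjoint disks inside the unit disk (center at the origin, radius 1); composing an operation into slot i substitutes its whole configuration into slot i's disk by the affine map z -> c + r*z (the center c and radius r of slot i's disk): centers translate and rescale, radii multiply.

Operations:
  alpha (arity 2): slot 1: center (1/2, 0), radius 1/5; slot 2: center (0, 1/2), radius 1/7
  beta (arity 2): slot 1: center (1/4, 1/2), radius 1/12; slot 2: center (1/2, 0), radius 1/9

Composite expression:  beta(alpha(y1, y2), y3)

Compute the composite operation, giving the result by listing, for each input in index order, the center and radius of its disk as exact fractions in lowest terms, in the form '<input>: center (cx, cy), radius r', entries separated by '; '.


y1: center (7/24, 1/2), radius 1/60; y2: center (1/4, 13/24), radius 1/84; y3: center (1/2, 0), radius 1/9


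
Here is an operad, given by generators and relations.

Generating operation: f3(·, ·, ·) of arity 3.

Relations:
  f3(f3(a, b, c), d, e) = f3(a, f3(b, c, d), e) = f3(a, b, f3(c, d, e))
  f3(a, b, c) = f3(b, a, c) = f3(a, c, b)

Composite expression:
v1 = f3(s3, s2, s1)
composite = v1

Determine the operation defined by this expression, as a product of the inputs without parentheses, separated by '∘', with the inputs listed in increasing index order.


Key point: f3 commutes, so take the s-inputs in any fixed order.
f3(s3, s2, s1) collapses to s3 ∘ s2 ∘ s1
rearranged into index order: s1 ∘ s2 ∘ s3

s1 ∘ s2 ∘ s3


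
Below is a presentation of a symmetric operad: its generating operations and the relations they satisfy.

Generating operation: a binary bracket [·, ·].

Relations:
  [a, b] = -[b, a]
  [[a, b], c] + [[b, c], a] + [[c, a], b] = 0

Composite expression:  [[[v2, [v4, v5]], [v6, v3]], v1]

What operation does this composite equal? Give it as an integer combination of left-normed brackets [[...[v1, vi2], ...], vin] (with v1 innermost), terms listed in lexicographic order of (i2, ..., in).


Skip Jacobi rewriting: expand, keep v1-initial words, read off terms.
Composite bracket: [[[v2, [v4, v5]], [v6, v3]], v1]
Each bracket splits as ab - ba, giving 32 signed words (2^5 = 32).
Only words starting with v1 matter:
  sign of v1v2v4v5v3v6 is +1, so it contributes +[[[[[v1, v2], v4], v5], v3], v6]
  sign of v1v2v4v5v6v3 is -1, so it contributes -[[[[[v1, v2], v4], v5], v6], v3]
  sign of v1v2v5v4v3v6 is -1, so it contributes -[[[[[v1, v2], v5], v4], v3], v6]
  sign of v1v2v5v4v6v3 is +1, so it contributes +[[[[[v1, v2], v5], v4], v6], v3]
  sign of v1v3v6v2v4v5 is -1, so it contributes -[[[[[v1, v3], v6], v2], v4], v5]
  sign of v1v3v6v2v5v4 is +1, so it contributes +[[[[[v1, v3], v6], v2], v5], v4]
  sign of v1v3v6v4v5v2 is +1, so it contributes +[[[[[v1, v3], v6], v4], v5], v2]
  sign of v1v3v6v5v4v2 is -1, so it contributes -[[[[[v1, v3], v6], v5], v4], v2]
  sign of v1v4v5v2v3v6 is -1, so it contributes -[[[[[v1, v4], v5], v2], v3], v6]
  sign of v1v4v5v2v6v3 is +1, so it contributes +[[[[[v1, v4], v5], v2], v6], v3]
  sign of v1v5v4v2v3v6 is +1, so it contributes +[[[[[v1, v5], v4], v2], v3], v6]
  sign of v1v5v4v2v6v3 is -1, so it contributes -[[[[[v1, v5], v4], v2], v6], v3]
  sign of v1v6v3v2v4v5 is +1, so it contributes +[[[[[v1, v6], v3], v2], v4], v5]
  sign of v1v6v3v2v5v4 is -1, so it contributes -[[[[[v1, v6], v3], v2], v5], v4]
  sign of v1v6v3v4v5v2 is -1, so it contributes -[[[[[v1, v6], v3], v4], v5], v2]
  sign of v1v6v3v5v4v2 is +1, so it contributes +[[[[[v1, v6], v3], v5], v4], v2]

[[[[[v1, v2], v4], v5], v3], v6] - [[[[[v1, v2], v4], v5], v6], v3] - [[[[[v1, v2], v5], v4], v3], v6] + [[[[[v1, v2], v5], v4], v6], v3] - [[[[[v1, v3], v6], v2], v4], v5] + [[[[[v1, v3], v6], v2], v5], v4] + [[[[[v1, v3], v6], v4], v5], v2] - [[[[[v1, v3], v6], v5], v4], v2] - [[[[[v1, v4], v5], v2], v3], v6] + [[[[[v1, v4], v5], v2], v6], v3] + [[[[[v1, v5], v4], v2], v3], v6] - [[[[[v1, v5], v4], v2], v6], v3] + [[[[[v1, v6], v3], v2], v4], v5] - [[[[[v1, v6], v3], v2], v5], v4] - [[[[[v1, v6], v3], v4], v5], v2] + [[[[[v1, v6], v3], v5], v4], v2]


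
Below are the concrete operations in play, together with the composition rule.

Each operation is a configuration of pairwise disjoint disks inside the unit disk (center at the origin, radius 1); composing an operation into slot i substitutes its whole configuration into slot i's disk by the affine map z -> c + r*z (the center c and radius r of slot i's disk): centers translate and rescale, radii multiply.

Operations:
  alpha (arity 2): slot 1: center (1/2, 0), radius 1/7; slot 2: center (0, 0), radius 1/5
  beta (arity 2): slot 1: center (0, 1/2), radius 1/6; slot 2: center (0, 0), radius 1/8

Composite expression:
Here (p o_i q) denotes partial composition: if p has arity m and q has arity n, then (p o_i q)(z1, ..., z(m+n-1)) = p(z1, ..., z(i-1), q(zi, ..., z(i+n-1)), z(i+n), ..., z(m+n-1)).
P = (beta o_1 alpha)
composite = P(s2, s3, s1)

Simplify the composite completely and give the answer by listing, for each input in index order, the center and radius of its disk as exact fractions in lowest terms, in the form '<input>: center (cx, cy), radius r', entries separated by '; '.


s1: center (0, 0), radius 1/8; s2: center (1/12, 1/2), radius 1/42; s3: center (0, 1/2), radius 1/30

Affine substitution under beta: radii multiply and s-centers shift.
input s2: applying the 2 nested substitutions gives center (1/12, 1/2), radius 1/42
input s3: applying the 2 nested substitutions gives center (0, 1/2), radius 1/30
input s1: applying the 1 nested substitution gives center (0, 0), radius 1/8


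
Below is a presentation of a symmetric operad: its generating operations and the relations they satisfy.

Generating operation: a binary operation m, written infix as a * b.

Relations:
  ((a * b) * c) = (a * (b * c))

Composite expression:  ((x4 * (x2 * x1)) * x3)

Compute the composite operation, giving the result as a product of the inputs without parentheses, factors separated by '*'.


x4 * x2 * x1 * x3

The m-tree's shape is irrelevant; the x-reading-order decides.
(x2 * x1) reduces to x2 * x1
(x4 * (x2 * x1)) reduces to x4 * x2 * x1
((x4 * (x2 * x1)) * x3) reduces to x4 * x2 * x1 * x3


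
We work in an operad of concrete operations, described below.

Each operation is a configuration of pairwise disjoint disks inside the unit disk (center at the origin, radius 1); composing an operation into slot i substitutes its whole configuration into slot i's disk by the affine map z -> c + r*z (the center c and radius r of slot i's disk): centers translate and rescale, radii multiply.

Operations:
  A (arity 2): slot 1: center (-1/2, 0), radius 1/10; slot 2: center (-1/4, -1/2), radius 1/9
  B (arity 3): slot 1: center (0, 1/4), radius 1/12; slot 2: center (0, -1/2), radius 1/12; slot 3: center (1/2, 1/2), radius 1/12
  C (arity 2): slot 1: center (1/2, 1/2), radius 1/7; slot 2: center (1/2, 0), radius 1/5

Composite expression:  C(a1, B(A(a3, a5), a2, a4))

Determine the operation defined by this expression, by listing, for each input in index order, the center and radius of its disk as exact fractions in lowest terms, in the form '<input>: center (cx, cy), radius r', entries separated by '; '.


a1: center (1/2, 1/2), radius 1/7; a2: center (1/2, -1/10), radius 1/60; a3: center (59/120, 1/20), radius 1/600; a4: center (3/5, 1/10), radius 1/60; a5: center (119/240, 1/24), radius 1/540

Only the slot chain above each a matters under C; compose those maps.
for a1, the 1-step affine chain lands on center (1/2, 1/2), radius 1/7
for a3, the 3-step affine chain lands on center (59/120, 1/20), radius 1/600
for a5, the 3-step affine chain lands on center (119/240, 1/24), radius 1/540
for a2, the 2-step affine chain lands on center (1/2, -1/10), radius 1/60
for a4, the 2-step affine chain lands on center (3/5, 1/10), radius 1/60


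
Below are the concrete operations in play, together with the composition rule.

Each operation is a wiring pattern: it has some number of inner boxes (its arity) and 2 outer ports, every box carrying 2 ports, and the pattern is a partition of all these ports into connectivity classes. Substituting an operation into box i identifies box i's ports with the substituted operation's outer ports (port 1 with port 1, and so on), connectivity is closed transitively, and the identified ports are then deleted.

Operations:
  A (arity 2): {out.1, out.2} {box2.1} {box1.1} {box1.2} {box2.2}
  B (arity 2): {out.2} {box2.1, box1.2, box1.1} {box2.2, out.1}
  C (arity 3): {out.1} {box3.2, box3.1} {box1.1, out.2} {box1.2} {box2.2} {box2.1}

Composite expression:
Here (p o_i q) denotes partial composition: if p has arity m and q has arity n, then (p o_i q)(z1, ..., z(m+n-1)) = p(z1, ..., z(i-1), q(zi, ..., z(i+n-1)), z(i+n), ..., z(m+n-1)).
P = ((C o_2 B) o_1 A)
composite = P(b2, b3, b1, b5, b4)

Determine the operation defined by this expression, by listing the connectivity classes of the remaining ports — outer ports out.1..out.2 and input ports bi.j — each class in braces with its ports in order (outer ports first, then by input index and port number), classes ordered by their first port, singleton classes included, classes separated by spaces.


Substituting into C glues patterns; closure does the rest.
A over (b2, b3) gives {out.1, out.2} {b2.1} {b2.2} {b3.1} {b3.2}, out.j being that stage's outer ports
B over (b1, b5) gives {out.1, b5.2} {out.2} {b1.1, b1.2, b5.1}, out.j being that stage's outer ports
C over (b2, b3, b1, b5, b4) gives {out.1} {out.2} {b1.1, b1.2, b5.1} {b2.1} {b2.2} {b3.1} {b3.2} {b4.1, b4.2} {b5.2}, out.j being that stage's outer ports

{out.1} {out.2} {b1.1, b1.2, b5.1} {b2.1} {b2.2} {b3.1} {b3.2} {b4.1, b4.2} {b5.2}


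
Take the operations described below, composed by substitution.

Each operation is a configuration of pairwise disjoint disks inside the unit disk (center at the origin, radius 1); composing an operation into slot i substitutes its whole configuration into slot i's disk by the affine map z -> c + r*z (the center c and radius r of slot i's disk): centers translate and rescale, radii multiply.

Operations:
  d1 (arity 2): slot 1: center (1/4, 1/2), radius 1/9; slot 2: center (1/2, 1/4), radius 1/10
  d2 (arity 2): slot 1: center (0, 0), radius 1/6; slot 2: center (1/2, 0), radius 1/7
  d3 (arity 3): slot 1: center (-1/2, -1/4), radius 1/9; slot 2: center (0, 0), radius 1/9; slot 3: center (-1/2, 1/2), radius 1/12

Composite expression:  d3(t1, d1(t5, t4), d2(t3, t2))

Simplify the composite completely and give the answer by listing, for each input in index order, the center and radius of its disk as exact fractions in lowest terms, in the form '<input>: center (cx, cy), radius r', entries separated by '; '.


t1: center (-1/2, -1/4), radius 1/9; t2: center (-11/24, 1/2), radius 1/84; t3: center (-1/2, 1/2), radius 1/72; t4: center (1/18, 1/36), radius 1/90; t5: center (1/36, 1/18), radius 1/81

Nesting under d3 composes maps z -> c + r*z down each t-path.
input t1: composing its 1 substitution step yields center (-1/2, -1/4), radius 1/9
input t5: composing its 2 substitution steps yields center (1/36, 1/18), radius 1/81
input t4: composing its 2 substitution steps yields center (1/18, 1/36), radius 1/90
input t3: composing its 2 substitution steps yields center (-1/2, 1/2), radius 1/72
input t2: composing its 2 substitution steps yields center (-11/24, 1/2), radius 1/84


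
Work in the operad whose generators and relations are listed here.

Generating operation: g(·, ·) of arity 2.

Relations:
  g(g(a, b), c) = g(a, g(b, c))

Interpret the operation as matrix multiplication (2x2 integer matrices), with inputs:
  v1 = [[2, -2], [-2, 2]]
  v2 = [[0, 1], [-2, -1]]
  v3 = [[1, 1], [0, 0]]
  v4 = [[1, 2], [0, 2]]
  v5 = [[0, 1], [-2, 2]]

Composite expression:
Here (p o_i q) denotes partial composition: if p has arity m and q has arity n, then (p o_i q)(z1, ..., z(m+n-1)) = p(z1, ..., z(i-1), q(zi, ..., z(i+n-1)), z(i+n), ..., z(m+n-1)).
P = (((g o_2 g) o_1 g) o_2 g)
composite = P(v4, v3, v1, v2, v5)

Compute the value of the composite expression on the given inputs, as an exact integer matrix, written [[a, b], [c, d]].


[[0, 0], [0, 0]]

g(v3, v1) = [[0, 0], [0, 0]]
g(v4, g(v3, v1)) = [[0, 0], [0, 0]]
g(v2, v5) = [[-2, 2], [2, -4]]
g(g(v4, g(v3, v1)), g(v2, v5)) = [[0, 0], [0, 0]]


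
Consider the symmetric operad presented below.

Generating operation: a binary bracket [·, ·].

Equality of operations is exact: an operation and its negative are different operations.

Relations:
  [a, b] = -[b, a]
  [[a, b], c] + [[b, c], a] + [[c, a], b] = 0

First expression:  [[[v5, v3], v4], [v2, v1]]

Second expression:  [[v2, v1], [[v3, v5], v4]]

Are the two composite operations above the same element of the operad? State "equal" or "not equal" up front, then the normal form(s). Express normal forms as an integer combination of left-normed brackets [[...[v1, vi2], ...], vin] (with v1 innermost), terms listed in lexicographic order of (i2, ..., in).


equal; the common form is -[[[[v1, v2], v3], v5], v4] + [[[[v1, v2], v4], v3], v5] - [[[[v1, v2], v4], v5], v3] + [[[[v1, v2], v5], v3], v4]

The first expression, normalized: -[[[[v1, v2], v3], v5], v4] + [[[[v1, v2], v4], v3], v5] - [[[[v1, v2], v4], v5], v3] + [[[[v1, v2], v5], v3], v4]
The second expression, normalized: -[[[[v1, v2], v3], v5], v4] + [[[[v1, v2], v4], v3], v5] - [[[[v1, v2], v4], v5], v3] + [[[[v1, v2], v5], v3], v4]
Same normal form: equal.


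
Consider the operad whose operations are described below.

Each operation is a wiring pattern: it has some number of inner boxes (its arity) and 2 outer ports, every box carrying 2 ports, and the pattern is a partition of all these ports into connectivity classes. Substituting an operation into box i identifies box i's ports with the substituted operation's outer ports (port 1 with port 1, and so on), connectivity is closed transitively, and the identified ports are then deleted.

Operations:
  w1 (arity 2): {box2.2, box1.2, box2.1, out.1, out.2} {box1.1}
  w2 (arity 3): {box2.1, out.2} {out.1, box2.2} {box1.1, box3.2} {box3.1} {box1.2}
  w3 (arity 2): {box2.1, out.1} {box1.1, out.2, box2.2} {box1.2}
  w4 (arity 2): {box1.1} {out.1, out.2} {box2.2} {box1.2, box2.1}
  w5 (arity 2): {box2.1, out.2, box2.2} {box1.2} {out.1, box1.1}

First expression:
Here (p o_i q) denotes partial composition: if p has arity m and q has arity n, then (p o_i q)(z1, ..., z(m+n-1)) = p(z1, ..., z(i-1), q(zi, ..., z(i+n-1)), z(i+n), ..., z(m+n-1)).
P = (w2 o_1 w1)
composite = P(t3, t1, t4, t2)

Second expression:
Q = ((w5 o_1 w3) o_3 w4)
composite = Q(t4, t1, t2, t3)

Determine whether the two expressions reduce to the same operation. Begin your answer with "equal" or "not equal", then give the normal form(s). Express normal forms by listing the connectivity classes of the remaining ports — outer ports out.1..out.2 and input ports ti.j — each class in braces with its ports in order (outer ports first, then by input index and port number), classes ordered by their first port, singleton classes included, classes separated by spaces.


The first expression, normalized: {out.1, t4.2} {out.2, t4.1} {t1.1, t1.2, t2.2, t3.2} {t2.1} {t3.1}
The second expression, normalized: {out.1, t1.1} {out.2} {t1.2, t4.1} {t2.1} {t2.2, t3.1} {t3.2} {t4.2}
Distinct normal forms: not equal.

not equal: they reduce to {out.1, t4.2} {out.2, t4.1} {t1.1, t1.2, t2.2, t3.2} {t2.1} {t3.1} and {out.1, t1.1} {out.2} {t1.2, t4.1} {t2.1} {t2.2, t3.1} {t3.2} {t4.2}


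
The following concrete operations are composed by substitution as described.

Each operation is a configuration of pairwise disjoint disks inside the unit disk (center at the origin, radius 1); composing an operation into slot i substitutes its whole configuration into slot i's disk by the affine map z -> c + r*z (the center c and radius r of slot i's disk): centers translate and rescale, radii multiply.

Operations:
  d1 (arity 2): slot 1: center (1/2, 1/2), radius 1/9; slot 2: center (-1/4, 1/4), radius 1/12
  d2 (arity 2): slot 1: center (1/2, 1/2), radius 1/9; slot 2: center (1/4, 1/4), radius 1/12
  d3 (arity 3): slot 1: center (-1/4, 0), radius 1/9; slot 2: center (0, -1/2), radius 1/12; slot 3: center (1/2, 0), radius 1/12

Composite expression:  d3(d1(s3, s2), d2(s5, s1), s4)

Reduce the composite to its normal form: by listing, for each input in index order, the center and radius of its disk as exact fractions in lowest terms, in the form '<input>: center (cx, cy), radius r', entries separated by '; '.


Follow each s-input down from d3: c' goes to c + r*c', radius to r*r'.
for s3, the 2-step affine chain lands on center (-7/36, 1/18), radius 1/81
for s2, the 2-step affine chain lands on center (-5/18, 1/36), radius 1/108
for s5, the 2-step affine chain lands on center (1/24, -11/24), radius 1/108
for s1, the 2-step affine chain lands on center (1/48, -23/48), radius 1/144
for s4, the 1-step affine chain lands on center (1/2, 0), radius 1/12

s1: center (1/48, -23/48), radius 1/144; s2: center (-5/18, 1/36), radius 1/108; s3: center (-7/36, 1/18), radius 1/81; s4: center (1/2, 0), radius 1/12; s5: center (1/24, -11/24), radius 1/108
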